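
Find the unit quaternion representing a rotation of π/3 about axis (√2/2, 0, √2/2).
0.866 + 0.3536i + 0.3536k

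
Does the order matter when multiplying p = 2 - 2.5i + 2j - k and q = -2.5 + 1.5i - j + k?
Yes: pq = 1.75 + 10.25i - 6j + 4k ≠ 1.75 + 8.25i - 8j + 5k = qp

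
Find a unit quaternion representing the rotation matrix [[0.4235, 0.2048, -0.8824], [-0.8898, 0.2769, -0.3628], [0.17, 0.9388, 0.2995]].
0.7071 + 0.4602i - 0.3721j - 0.387k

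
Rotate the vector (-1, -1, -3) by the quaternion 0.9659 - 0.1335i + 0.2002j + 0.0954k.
(-1.748, -1.965, -2.021)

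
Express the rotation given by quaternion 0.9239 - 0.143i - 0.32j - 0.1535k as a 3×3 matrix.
[[0.7481, 0.3752, -0.5474], [-0.1921, 0.912, 0.3625], [0.6352, -0.166, 0.7543]]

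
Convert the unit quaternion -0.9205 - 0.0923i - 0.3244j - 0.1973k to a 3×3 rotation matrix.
[[0.7117, -0.3033, 0.6336], [0.4231, 0.9051, -0.0419], [-0.5608, 0.2979, 0.7725]]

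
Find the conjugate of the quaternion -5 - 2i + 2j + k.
-5 + 2i - 2j - k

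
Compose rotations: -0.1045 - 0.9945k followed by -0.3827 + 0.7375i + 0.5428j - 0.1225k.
-0.0818 - 0.6169i + 0.6767j + 0.3934k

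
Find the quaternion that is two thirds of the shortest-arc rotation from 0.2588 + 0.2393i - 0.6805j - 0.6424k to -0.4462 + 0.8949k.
0.412 + 0.0881i - 0.2505j - 0.8716k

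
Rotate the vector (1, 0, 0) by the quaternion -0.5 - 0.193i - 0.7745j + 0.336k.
(-0.425, -0.037, -0.904)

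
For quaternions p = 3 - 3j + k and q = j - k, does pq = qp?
No: pq = 4 + 2i + 3j - 3k ≠ 4 - 2i + 3j - 3k = qp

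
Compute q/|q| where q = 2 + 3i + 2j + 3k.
0.3922 + 0.5883i + 0.3922j + 0.5883k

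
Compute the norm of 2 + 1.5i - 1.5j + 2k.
3.536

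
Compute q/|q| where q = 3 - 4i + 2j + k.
0.5477 - 0.7303i + 0.3651j + 0.1826k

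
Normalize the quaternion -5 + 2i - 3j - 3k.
-0.7293 + 0.2917i - 0.4376j - 0.4376k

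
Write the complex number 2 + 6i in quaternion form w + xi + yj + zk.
2 + 6i + 0j + 0k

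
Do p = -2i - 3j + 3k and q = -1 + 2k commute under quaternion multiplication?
No: pq = -6 - 4i + 7j - 3k ≠ -6 + 8i - j - 3k = qp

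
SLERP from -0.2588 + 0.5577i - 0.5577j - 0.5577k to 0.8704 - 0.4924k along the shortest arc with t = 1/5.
0.018 + 0.5238i - 0.5238j - 0.6715k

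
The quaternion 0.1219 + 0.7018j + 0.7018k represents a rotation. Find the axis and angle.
axis = (0, √2/2, √2/2), θ = 166°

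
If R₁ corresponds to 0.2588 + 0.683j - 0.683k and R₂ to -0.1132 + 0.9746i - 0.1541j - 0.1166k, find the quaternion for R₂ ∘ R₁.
-0.0037 + 0.4371i + 0.5485j + 0.7128k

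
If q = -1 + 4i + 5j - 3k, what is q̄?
-1 - 4i - 5j + 3k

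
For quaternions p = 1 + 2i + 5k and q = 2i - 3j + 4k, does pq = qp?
No: pq = -24 + 17i - j - 2k ≠ -24 - 13i - 5j + 10k = qp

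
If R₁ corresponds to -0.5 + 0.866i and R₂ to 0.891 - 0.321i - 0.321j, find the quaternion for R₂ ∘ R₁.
-0.1675 + 0.9321i + 0.1605j + 0.278k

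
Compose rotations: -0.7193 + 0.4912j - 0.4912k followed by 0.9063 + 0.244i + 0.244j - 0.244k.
-0.8916 - 0.1755i + 0.3895j - 0.1498k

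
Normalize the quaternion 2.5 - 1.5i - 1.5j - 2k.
0.6509 - 0.3906i - 0.3906j - 0.5208k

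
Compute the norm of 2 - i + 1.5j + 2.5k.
3.674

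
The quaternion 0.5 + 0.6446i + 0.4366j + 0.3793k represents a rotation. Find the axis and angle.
axis = (0.7443, 0.5041, 0.438), θ = 2π/3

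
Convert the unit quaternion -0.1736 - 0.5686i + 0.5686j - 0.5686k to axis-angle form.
axis = (-√3/3, √3/3, -√3/3), θ = 200°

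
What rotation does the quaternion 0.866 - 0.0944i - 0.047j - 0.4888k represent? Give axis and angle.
axis = (-0.1888, -0.094, -0.9775), θ = π/3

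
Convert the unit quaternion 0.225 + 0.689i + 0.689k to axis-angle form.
axis = (√2/2, 0, √2/2), θ = 154°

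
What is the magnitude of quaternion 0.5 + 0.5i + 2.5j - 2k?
3.279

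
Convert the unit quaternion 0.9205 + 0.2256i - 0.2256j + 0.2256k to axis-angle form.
axis = (√3/3, -√3/3, √3/3), θ = 46°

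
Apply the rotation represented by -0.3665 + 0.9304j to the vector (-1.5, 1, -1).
(1.779, 1, -0.292)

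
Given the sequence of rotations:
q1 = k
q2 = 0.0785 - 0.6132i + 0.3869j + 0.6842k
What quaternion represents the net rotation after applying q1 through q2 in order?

q2 · q1 = -0.6842 + 0.3869i + 0.6132j + 0.0785k
-0.6842 + 0.3869i + 0.6132j + 0.0785k


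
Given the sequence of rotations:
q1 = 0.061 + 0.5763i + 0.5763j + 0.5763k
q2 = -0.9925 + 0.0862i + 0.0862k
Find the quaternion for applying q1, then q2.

q2 · q1 = -0.1599 - 0.6164i - 0.572j - 0.517k
-0.1599 - 0.6164i - 0.572j - 0.517k


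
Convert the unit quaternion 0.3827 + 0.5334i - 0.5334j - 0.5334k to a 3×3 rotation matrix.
[[-0.1381, -0.1608, -0.9773], [-0.9773, -0.1381, 0.1608], [-0.1608, 0.9773, -0.1381]]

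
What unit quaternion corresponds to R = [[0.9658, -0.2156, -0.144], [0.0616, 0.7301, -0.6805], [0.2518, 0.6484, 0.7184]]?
0.9239 + 0.3596i - 0.1071j + 0.075k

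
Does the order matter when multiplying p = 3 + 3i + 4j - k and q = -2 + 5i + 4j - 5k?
Yes: pq = -42 - 7i + 14j - 21k ≠ -42 + 25i - 6j - 5k = qp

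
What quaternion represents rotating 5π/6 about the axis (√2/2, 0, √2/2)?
0.2588 + 0.683i + 0.683k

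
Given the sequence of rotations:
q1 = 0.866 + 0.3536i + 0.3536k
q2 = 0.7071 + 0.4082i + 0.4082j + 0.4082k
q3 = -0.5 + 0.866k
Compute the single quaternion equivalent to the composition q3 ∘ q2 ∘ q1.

q2 · q1 = 0.3237 + 0.7479i + 0.3535j + 0.4592k
q3 · q2 · q1 = -0.5595 - 0.6801i + 0.4709j + 0.0507k
-0.5595 - 0.6801i + 0.4709j + 0.0507k


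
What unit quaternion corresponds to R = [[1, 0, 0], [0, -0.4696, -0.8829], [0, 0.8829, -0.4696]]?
0.515 + 0.8572i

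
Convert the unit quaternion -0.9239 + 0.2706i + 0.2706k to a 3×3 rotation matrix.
[[0.8536, 0.5, 0.1464], [-0.5, 0.7071, 0.5], [0.1464, -0.5, 0.8536]]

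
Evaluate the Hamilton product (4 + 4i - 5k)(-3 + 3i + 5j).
-24 + 25i + 5j + 35k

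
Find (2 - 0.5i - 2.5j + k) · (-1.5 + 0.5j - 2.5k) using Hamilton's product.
0.75 + 6.5i + 3.5j - 6.75k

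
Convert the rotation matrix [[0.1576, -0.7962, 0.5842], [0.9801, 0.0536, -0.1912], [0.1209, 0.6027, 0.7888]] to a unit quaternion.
0.7071 + 0.2807i + 0.1638j + 0.628k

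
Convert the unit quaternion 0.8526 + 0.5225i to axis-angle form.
axis = (1, 0, 0), θ = 63°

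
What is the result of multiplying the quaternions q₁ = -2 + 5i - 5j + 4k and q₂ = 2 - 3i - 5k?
31 + 41i + 3j + 3k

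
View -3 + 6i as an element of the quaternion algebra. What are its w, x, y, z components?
-3 + 6i + 0j + 0k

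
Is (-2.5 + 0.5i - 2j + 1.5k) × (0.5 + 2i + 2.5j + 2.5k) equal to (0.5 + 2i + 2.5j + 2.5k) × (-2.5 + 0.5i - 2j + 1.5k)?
No: pq = -1 - 13.5i - 5.5j - 0.25k ≠ -1 + 4i - 9j - 10.75k = qp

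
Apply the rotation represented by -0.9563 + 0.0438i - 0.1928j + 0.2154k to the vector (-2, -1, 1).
(-1.673, -0.045, 1.788)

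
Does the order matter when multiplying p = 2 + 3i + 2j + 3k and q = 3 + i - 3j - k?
Yes: pq = 12 + 18i + 6j - 4k ≠ 12 + 4i - 6j + 18k = qp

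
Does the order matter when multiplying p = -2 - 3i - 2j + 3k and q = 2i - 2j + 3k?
Yes: pq = -7 - 4i + 19j + 4k ≠ -7 - 4i - 11j - 16k = qp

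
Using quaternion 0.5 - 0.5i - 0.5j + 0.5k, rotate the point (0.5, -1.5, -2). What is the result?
(2, 0.5, 1.5)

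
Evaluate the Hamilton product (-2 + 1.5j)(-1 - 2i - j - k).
3.5 + 2.5i + 0.5j + 5k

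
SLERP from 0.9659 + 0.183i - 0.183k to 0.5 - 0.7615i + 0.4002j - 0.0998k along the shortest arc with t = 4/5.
0.6859 - 0.6227i + 0.3518j - 0.1344k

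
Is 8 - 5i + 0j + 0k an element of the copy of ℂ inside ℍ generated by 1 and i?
Yes. The quaternion 8 - 5i has j- and k-coefficients y = z = 0, so it lies in the complex subalgebra spanned by 1 and i.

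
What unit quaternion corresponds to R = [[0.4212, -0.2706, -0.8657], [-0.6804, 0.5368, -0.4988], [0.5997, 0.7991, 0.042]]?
0.7071 + 0.4589i - 0.5181j - 0.1449k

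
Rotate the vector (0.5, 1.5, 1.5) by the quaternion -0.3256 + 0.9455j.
(-1.318, 1.5, -0.874)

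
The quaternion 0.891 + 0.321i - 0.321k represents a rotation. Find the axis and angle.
axis = (√2/2, 0, -√2/2), θ = 54°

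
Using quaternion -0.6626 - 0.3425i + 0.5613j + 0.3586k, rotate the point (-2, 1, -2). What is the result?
(1.844, 2.33, -0.41)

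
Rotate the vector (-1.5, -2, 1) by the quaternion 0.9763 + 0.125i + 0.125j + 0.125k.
(-0.705, -2.501, 0.706)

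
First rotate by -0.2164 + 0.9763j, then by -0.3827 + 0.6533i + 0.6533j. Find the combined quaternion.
-0.555 - 0.1414i - 0.515j + 0.6378k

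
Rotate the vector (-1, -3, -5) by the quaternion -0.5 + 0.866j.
(4.83, -3, 1.634)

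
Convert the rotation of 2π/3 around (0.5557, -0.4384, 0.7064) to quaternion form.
0.5 + 0.4813i - 0.3797j + 0.6118k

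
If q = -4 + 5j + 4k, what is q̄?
-4 - 5j - 4k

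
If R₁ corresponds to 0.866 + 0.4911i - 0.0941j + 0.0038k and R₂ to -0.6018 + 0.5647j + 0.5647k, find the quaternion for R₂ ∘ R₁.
-0.4702 - 0.2403i + 0.823j + 0.2094k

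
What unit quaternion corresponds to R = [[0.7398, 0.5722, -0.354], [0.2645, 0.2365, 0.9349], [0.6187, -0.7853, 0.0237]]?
0.7071 - 0.6082i - 0.3439j - 0.1088k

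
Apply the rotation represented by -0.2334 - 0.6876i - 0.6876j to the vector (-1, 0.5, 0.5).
(0.579, -1.079, 0.036)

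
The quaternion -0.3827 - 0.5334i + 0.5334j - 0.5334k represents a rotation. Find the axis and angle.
axis = (-√3/3, √3/3, -√3/3), θ = 5π/4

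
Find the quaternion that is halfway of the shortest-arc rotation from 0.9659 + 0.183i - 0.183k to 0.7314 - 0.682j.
0.9187 + 0.0991i - 0.3692j - 0.0991k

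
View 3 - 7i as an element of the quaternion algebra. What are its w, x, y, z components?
3 - 7i + 0j + 0k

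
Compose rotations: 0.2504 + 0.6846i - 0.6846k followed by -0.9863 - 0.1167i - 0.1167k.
-0.247 - 0.7044i - 0.1598j + 0.646k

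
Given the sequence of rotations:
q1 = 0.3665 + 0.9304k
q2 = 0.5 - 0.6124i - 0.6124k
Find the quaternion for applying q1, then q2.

q2 · q1 = 0.753 - 0.2244i + 0.5698j + 0.2408k
0.753 - 0.2244i + 0.5698j + 0.2408k


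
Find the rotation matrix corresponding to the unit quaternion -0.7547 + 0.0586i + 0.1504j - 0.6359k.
[[0.146, -0.9422, -0.3015], [0.9775, 0.1844, -0.1028], [0.1525, -0.2797, 0.9479]]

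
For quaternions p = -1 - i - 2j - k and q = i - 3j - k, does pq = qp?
No: pq = -6 - 2i + j + 6k ≠ -6 + 5j - 4k = qp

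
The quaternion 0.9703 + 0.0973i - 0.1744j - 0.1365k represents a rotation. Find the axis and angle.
axis = (0.4022, -0.721, -0.5643), θ = 28°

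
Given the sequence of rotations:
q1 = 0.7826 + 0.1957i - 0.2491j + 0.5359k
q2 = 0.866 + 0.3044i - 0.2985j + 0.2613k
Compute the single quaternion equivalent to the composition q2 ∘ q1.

q2 · q1 = 0.4038 + 0.3128i - 0.5613j + 0.6512k
0.4038 + 0.3128i - 0.5613j + 0.6512k


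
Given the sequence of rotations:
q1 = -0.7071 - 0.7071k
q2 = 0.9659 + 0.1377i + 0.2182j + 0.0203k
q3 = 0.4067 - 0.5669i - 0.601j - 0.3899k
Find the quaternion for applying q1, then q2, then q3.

q2 · q1 = -0.6686 - 0.2517i - 0.0569j - 0.6973k
q3 · q2 · q1 = -0.7207 + 0.6736i + 0.0815j - 0.1419k
-0.7207 + 0.6736i + 0.0815j - 0.1419k


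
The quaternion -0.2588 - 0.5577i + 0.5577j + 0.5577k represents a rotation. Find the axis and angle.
axis = (-√3/3, √3/3, √3/3), θ = 7π/6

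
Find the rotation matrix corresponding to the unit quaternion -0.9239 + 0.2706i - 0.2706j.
[[0.8536, -0.1464, 0.5], [-0.1464, 0.8536, 0.5], [-0.5, -0.5, 0.7071]]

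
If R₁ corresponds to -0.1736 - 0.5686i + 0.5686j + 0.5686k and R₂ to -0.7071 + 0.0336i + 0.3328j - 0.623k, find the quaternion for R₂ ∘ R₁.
0.3069 + 0.9397i - 0.1247j - 0.0856k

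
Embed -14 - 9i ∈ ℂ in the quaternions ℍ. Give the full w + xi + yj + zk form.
-14 - 9i + 0j + 0k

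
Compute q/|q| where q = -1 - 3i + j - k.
-0.2887 - 0.866i + 0.2887j - 0.2887k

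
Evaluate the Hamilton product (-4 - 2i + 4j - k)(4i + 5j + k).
-11 - 7i - 22j - 30k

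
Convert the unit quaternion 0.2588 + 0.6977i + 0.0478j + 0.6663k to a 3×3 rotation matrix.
[[0.1075, -0.2782, 0.9545], [0.4116, -0.8615, -0.2974], [0.905, 0.4248, 0.0219]]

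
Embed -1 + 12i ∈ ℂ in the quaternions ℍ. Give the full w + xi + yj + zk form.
-1 + 12i + 0j + 0k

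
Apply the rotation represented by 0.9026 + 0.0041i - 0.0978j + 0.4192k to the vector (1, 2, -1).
(-0.713, 2.142, -0.95)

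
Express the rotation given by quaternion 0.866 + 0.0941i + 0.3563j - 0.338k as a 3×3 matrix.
[[0.5176, 0.6525, 0.5535], [-0.5184, 0.7538, -0.4038], [-0.6807, -0.0779, 0.7284]]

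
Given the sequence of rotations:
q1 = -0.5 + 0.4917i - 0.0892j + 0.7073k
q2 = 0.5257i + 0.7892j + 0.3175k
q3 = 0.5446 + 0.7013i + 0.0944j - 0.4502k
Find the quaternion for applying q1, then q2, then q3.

q2 · q1 = -0.4127 + 0.3237i - 0.6103j - 0.5937k
q3 · q2 · q1 = -0.6614 - 0.4439i - 0.1007j - 0.5961k
-0.6614 - 0.4439i - 0.1007j - 0.5961k


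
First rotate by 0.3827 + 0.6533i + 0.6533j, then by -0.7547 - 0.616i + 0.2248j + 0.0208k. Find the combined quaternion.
-0.0333 - 0.7424i - 0.3934j - 0.5413k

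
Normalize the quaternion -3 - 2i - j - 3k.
-0.6255 - 0.417i - 0.2085j - 0.6255k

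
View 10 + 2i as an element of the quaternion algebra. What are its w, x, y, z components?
10 + 2i + 0j + 0k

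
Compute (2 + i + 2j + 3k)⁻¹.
0.1111 - 0.0556i - 0.1111j - 0.1667k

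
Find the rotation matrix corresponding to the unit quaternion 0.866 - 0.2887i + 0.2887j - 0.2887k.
[[0.6666, 0.3333, 0.6667], [-0.6667, 0.6666, 0.3333], [-0.3333, -0.6667, 0.6666]]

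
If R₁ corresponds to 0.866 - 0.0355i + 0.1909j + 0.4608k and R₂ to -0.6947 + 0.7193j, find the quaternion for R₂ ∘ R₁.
-0.7389 + 0.3561i + 0.4903j - 0.2946k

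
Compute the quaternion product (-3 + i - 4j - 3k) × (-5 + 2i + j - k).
14 - 4i + 12j + 27k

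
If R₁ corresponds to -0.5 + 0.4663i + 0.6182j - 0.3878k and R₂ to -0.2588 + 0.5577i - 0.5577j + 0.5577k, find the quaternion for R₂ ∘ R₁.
0.4304 - 0.528i + 0.5952j + 0.4263k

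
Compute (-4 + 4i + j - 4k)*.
-4 - 4i - j + 4k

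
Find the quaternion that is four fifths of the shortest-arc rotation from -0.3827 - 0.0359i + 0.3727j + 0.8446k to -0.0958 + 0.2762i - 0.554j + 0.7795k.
-0.1752 + 0.2292i - 0.3868j + 0.8759k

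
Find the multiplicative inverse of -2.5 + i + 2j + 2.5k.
-0.1429 - 0.0571i - 0.1143j - 0.1429k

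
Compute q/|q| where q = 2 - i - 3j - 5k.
0.3203 - 0.1601i - 0.4804j - 0.8006k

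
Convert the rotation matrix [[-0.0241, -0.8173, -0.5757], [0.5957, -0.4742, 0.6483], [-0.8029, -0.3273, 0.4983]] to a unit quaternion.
0.5 - 0.4878i + 0.1136j + 0.7065k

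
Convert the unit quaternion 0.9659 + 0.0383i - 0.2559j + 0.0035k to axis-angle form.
axis = (0.148, -0.9889, 0.0135), θ = π/6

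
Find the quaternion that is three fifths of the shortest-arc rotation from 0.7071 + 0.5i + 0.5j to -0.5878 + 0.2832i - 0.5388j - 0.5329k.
0.7209 + 0.0413i + 0.5924j + 0.3573k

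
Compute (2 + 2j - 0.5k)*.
2 - 2j + 0.5k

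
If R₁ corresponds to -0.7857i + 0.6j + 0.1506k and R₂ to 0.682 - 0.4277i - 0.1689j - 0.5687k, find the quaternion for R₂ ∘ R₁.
-0.1491 - 0.2201i + 0.9204j - 0.2866k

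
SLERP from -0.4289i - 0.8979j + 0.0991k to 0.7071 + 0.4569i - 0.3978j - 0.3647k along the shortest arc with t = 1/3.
0.3302 - 0.1416i - 0.929j - 0.0883k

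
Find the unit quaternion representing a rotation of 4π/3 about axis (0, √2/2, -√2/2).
-0.5 + 0.6124j - 0.6124k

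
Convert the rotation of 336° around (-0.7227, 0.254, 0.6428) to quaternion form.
-0.9781 - 0.1503i + 0.0528j + 0.1336k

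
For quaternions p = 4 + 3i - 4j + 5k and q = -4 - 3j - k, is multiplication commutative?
No: pq = -23 + 7i + 7j - 33k ≠ -23 - 31i + j - 15k = qp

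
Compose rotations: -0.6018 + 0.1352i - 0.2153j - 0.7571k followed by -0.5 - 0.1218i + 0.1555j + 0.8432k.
0.9892 + 0.0695i + 0.0359j - 0.1237k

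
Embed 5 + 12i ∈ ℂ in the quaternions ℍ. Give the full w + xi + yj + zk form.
5 + 12i + 0j + 0k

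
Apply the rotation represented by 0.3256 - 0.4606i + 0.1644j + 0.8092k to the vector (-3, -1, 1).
(1.131, 0.173, 3.113)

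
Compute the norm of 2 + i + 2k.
3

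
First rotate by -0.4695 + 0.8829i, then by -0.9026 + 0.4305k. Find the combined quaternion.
0.4238 - 0.7969i + 0.3801j - 0.2021k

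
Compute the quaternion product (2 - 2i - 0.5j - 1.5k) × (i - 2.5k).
-1.75 + 3.25i - 6.5j - 4.5k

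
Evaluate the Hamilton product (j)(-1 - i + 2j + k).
-2 + i - j + k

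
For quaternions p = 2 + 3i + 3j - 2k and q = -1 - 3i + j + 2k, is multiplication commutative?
No: pq = 8 - i - j + 18k ≠ 8 - 17i - j - 6k = qp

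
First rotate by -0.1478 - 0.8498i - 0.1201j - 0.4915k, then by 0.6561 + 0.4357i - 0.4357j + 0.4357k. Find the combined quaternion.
0.4351 - 0.3555i - 0.1705j - 0.8095k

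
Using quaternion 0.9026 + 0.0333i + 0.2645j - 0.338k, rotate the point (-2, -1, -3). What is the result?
(-3.256, 1.133, -1.455)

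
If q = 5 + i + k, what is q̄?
5 - i - k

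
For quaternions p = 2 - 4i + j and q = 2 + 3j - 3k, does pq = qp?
No: pq = 1 - 11i - 4j - 18k ≠ 1 - 5i + 20j + 6k = qp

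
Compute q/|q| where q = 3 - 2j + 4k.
0.5571 - 0.3714j + 0.7428k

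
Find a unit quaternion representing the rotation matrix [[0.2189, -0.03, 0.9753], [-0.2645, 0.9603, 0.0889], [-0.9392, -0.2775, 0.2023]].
0.7716 - 0.1187i + 0.6203j - 0.076k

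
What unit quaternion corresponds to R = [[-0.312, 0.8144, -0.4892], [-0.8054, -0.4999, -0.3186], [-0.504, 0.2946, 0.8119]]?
-0.5 - 0.3066i - 0.0074j + 0.8099k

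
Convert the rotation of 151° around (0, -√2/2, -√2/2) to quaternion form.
0.2504 - 0.6846j - 0.6846k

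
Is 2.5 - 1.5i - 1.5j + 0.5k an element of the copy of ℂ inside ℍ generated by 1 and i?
No. The quaternion 2.5 - 1.5i - 1.5j + 0.5k has j-coefficient y = -1.5 and k-coefficient z = 0.5, not both zero, so it does not lie in the complex subalgebra spanned by 1 and i.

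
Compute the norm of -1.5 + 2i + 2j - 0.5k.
3.24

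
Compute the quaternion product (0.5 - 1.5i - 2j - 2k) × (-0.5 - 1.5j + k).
-1.25 - 4.25i + 1.75j + 3.75k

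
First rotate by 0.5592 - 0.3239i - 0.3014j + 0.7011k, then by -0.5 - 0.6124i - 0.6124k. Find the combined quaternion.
-0.0486 - 0.3651i + 0.7784j - 0.5084k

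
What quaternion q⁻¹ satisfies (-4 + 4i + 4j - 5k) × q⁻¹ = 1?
-0.0548 - 0.0548i - 0.0548j + 0.0685k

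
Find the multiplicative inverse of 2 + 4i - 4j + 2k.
0.05 - 0.1i + 0.1j - 0.05k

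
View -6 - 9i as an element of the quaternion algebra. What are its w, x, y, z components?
-6 - 9i + 0j + 0k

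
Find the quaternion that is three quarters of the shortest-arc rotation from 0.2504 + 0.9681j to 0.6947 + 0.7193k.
0.6978 + 0.3362j + 0.6325k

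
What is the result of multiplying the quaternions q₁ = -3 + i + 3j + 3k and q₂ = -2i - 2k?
8 - 4j + 12k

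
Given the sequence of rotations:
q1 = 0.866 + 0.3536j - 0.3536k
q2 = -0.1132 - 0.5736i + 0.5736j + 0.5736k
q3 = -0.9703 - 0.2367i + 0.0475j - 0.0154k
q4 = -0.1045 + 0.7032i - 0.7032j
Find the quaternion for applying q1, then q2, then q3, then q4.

q2 · q1 = -0.098 - 0.9024i + 0.2539j + 0.3339k
q3 · q2 · q1 = -0.1254 + 0.9186i - 0.1581j - 0.3397k
q4 · q3 · q2 · q1 = -0.744 + 0.0547i + 0.3436j + 0.5703k
-0.744 + 0.0547i + 0.3436j + 0.5703k


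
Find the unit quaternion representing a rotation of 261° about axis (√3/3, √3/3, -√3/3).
-0.6494 + 0.439i + 0.439j - 0.439k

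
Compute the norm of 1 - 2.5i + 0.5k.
2.739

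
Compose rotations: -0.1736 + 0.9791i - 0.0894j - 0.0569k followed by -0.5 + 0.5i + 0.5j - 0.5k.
-0.3865 - 0.6495i - 0.5032j - 0.419k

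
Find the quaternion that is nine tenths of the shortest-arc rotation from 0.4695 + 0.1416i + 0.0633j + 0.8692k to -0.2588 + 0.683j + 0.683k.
-0.1851 + 0.017i + 0.6448j + 0.7414k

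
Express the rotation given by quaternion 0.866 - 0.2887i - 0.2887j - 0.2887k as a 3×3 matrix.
[[0.6666, 0.6667, -0.3333], [-0.3333, 0.6666, 0.6667], [0.6667, -0.3333, 0.6666]]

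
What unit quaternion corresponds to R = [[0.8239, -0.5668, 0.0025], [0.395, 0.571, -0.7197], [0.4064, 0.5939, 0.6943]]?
0.8788 + 0.3737i - 0.1149j + 0.2736k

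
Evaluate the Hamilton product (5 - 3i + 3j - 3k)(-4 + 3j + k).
-26 + 24i + 6j + 8k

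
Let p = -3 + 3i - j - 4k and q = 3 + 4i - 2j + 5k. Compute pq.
-3 - 16i - 28j - 29k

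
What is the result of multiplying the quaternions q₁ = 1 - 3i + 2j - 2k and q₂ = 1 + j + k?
1 + i + 6j - 4k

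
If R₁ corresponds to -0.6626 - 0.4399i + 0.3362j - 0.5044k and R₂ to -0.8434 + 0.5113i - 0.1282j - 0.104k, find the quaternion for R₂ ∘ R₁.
0.7744 + 0.1319i + 0.105j + 0.6098k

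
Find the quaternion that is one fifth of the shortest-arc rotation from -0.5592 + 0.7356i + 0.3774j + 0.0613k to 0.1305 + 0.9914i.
-0.4389 + 0.8396i + 0.316j + 0.0513k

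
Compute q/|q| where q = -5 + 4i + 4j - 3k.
-0.6155 + 0.4924i + 0.4924j - 0.3693k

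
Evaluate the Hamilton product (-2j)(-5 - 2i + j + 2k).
2 - 4i + 10j - 4k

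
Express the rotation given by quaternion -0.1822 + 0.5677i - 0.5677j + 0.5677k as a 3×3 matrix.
[[-0.2891, -0.4377, 0.8514], [-0.8514, -0.2891, -0.4377], [0.4377, -0.8514, -0.2891]]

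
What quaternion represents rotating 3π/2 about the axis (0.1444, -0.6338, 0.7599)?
-0.7071 + 0.1021i - 0.4482j + 0.5373k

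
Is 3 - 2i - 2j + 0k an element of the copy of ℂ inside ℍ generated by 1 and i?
No. The quaternion 3 - 2i - 2j has j-coefficient y = -2 and k-coefficient z = 0, not both zero, so it does not lie in the complex subalgebra spanned by 1 and i.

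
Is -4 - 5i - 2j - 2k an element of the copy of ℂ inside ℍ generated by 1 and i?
No. The quaternion -4 - 5i - 2j - 2k has j-coefficient y = -2 and k-coefficient z = -2, not both zero, so it does not lie in the complex subalgebra spanned by 1 and i.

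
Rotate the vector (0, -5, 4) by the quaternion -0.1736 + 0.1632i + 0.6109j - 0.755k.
(-1.52, -2.497, 5.697)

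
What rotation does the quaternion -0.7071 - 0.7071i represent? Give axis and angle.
axis = (-1, 0, 0), θ = 3π/2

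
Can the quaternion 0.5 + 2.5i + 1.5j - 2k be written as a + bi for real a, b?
No. The quaternion 0.5 + 2.5i + 1.5j - 2k has j-coefficient y = 1.5 and k-coefficient z = -2, not both zero, so it does not lie in the complex subalgebra spanned by 1 and i.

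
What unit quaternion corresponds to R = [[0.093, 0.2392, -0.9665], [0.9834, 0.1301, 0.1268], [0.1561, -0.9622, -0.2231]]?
-0.5 + 0.5445i + 0.5613j - 0.3721k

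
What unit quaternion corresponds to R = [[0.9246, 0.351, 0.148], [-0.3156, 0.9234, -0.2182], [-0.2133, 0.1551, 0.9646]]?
0.9763 + 0.0956i + 0.0925j - 0.1707k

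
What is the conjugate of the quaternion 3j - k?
-3j + k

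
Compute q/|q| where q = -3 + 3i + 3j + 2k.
-0.5388 + 0.5388i + 0.5388j + 0.3592k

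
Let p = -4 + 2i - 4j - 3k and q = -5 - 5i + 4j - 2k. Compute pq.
40 + 30i + 23j + 11k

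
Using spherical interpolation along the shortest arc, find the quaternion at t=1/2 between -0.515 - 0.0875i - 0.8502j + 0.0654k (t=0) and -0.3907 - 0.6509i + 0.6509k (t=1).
-0.5615 - 0.4578i - 0.5271j + 0.4441k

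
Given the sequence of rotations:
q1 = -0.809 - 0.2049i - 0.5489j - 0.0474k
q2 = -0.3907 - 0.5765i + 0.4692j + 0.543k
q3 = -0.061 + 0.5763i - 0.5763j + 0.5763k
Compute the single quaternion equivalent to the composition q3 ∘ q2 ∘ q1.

q2 · q1 = 0.4812 + 0.8223i - 0.3037j - 0.0082k
q3 · q2 · q1 = -0.6735 + 0.4069i + 0.2198j + 0.5767k
-0.6735 + 0.4069i + 0.2198j + 0.5767k


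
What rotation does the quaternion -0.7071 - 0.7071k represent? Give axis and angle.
axis = (0, 0, -1), θ = 3π/2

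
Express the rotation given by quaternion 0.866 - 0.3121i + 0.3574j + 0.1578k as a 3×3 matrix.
[[0.6947, -0.4964, 0.5205], [0.0502, 0.7554, 0.6534], [-0.7175, -0.4278, 0.5497]]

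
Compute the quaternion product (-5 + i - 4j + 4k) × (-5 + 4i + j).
25 - 29i + 31j - 3k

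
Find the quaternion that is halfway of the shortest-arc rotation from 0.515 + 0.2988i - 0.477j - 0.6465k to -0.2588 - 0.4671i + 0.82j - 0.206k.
0.4422 + 0.4377i - 0.7412j - 0.2518k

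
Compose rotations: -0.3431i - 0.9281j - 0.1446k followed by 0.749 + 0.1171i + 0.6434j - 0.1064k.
0.6219 - 0.4488i - 0.6417j + 0.0038k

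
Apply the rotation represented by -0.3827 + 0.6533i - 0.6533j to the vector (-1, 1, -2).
(-2, 0, 1.414)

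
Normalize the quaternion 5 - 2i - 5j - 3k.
0.6299 - 0.252i - 0.6299j - 0.378k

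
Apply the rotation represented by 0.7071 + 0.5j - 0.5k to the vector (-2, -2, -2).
(-2.828, 1.414, 1.414)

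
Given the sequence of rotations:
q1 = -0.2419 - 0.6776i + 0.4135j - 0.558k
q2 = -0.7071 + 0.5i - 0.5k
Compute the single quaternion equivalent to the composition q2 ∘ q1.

q2 · q1 = 0.2308 + 0.5649i + 0.3254j + 0.7223k
0.2308 + 0.5649i + 0.3254j + 0.7223k


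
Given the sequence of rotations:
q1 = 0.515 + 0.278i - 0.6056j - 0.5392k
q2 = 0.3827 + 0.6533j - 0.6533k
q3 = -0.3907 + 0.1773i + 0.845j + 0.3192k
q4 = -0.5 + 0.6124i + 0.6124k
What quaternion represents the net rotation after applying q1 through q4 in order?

q2 · q1 = 0.2405 - 0.6415i - 0.0769j - 0.7244k
q3 · q2 · q1 = 0.316 - 0.2943i + 0.1569j + 0.8882k
q4 · q3 · q2 · q1 = -0.5217 + 0.2446i - 0.8026j - 0.1545k
-0.5217 + 0.2446i - 0.8026j - 0.1545k


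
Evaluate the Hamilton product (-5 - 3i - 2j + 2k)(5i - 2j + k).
9 - 23i + 23j + 11k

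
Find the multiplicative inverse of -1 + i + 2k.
-0.1667 - 0.1667i - 0.3333k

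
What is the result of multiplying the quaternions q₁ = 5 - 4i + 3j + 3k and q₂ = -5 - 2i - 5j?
-18 + 25i - 46j + 11k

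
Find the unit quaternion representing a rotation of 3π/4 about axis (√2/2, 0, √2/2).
0.3827 + 0.6533i + 0.6533k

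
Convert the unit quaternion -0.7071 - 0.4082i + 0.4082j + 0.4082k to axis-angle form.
axis = (-√3/3, √3/3, √3/3), θ = 3π/2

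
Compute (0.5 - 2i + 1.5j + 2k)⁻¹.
0.0476 + 0.1905i - 0.1429j - 0.1905k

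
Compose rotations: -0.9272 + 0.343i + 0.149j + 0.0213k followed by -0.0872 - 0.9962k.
0.1021 + 0.1185i - 0.3547j + 0.9218k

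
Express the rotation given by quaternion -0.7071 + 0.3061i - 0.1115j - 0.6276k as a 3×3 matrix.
[[0.1874, -0.9558, -0.2265], [0.8193, 0.0248, 0.5728], [-0.5419, -0.2929, 0.7877]]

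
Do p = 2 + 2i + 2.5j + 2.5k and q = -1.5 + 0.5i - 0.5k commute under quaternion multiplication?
No: pq = -2.75 - 3.25i - 1.5j - 6k ≠ -2.75 - 0.75i - 6j - 3.5k = qp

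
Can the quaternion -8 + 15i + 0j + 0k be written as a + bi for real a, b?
Yes. The quaternion -8 + 15i has j- and k-coefficients y = z = 0, so it lies in the complex subalgebra spanned by 1 and i.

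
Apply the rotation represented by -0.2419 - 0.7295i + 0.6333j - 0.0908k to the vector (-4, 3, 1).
(-3.803, 2.81, -1.908)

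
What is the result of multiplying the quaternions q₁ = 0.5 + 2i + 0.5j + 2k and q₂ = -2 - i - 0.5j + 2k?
-2.75 - 2.5i - 7.25j - 3.5k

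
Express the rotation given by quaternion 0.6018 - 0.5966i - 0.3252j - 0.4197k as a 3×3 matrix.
[[0.4362, 0.8932, 0.1094], [-0.1171, -0.0642, 0.991], [0.8922, -0.4451, 0.0766]]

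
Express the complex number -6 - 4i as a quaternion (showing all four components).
-6 - 4i + 0j + 0k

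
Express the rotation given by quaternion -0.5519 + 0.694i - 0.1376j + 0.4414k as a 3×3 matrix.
[[0.5725, 0.2962, 0.7645], [-0.6782, -0.3529, 0.6446], [0.4608, -0.8875, -0.0011]]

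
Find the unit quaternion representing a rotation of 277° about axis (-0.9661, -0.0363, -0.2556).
-0.749 - 0.6402i - 0.0241j - 0.1694k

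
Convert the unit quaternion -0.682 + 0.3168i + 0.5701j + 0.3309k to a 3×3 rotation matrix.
[[0.131, 0.8126, -0.568], [-0.0901, 0.5803, 0.8094], [0.9873, -0.0548, 0.1492]]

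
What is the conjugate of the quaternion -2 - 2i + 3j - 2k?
-2 + 2i - 3j + 2k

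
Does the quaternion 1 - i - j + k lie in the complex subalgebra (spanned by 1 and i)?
No. The quaternion 1 - i - j + k has j-coefficient y = -1 and k-coefficient z = 1, not both zero, so it does not lie in the complex subalgebra spanned by 1 and i.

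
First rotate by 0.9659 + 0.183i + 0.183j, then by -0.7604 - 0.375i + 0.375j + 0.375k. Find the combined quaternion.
-0.7345 - 0.57i + 0.2917j + 0.225k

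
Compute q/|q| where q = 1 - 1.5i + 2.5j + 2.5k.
0.252 - 0.378i + 0.6299j + 0.6299k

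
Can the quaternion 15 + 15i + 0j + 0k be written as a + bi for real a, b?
Yes. The quaternion 15 + 15i has j- and k-coefficients y = z = 0, so it lies in the complex subalgebra spanned by 1 and i.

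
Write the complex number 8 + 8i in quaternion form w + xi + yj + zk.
8 + 8i + 0j + 0k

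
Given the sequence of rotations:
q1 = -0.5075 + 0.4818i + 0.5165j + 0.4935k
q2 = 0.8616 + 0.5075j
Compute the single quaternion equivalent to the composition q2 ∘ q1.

q2 · q1 = -0.6994 + 0.6656i + 0.1875j + 0.1807k
-0.6994 + 0.6656i + 0.1875j + 0.1807k


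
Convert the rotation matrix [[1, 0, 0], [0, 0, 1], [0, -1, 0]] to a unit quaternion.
0.7071 - 0.7071i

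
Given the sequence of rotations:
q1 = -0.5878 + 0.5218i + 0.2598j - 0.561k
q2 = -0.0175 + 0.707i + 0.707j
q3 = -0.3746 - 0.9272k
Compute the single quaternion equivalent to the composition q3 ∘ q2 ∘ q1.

q2 · q1 = -0.5423 - 0.8213i - 0.0235j - 0.1754k
q3 · q2 · q1 = 0.0405 + 0.2859i + 0.7703j + 0.5685k
0.0405 + 0.2859i + 0.7703j + 0.5685k


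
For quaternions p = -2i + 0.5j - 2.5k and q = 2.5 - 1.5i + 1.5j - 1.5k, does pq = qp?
No: pq = -7.5 - 2i + 2j - 8.5k ≠ -7.5 - 8i + 0.5j - 4k = qp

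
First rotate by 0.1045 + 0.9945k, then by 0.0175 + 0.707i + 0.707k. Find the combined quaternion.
-0.7013 + 0.0739i - 0.7031j + 0.0913k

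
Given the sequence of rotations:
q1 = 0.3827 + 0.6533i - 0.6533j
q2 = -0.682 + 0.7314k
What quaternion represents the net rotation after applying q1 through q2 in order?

q2 · q1 = -0.261 + 0.0323i + 0.9234j + 0.2799k
-0.261 + 0.0323i + 0.9234j + 0.2799k


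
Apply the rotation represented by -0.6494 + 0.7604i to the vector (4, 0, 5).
(4, 4.938, -0.782)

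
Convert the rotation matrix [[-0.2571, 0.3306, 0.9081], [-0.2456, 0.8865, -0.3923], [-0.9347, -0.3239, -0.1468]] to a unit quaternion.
0.6088 + 0.0281i + 0.7567j - 0.2366k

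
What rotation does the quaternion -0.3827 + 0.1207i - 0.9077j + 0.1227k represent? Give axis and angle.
axis = (0.1306, -0.9825, 0.1328), θ = 5π/4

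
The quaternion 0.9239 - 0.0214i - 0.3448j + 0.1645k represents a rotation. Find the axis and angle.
axis = (-0.0559, -0.9011, 0.4299), θ = π/4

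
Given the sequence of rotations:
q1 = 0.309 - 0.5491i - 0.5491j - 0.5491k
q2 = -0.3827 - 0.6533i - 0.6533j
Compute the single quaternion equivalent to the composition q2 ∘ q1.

q2 · q1 = -0.8357 + 0.367i - 0.3505j + 0.2101k
-0.8357 + 0.367i - 0.3505j + 0.2101k


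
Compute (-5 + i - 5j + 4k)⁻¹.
-0.0746 - 0.0149i + 0.0746j - 0.0597k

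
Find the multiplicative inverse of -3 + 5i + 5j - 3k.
-0.0441 - 0.0735i - 0.0735j + 0.0441k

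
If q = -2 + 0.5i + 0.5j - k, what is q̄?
-2 - 0.5i - 0.5j + k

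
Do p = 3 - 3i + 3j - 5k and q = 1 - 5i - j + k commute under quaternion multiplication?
No: pq = -4 - 20i + 28j + 16k ≠ -4 - 16i - 28j - 20k = qp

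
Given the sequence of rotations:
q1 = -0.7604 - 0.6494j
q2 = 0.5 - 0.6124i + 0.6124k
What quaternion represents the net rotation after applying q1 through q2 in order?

q2 · q1 = -0.3802 + 0.8634i - 0.3247j - 0.068k
-0.3802 + 0.8634i - 0.3247j - 0.068k


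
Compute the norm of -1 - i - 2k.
√6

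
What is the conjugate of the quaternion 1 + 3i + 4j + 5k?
1 - 3i - 4j - 5k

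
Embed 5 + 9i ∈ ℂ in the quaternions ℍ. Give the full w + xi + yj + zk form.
5 + 9i + 0j + 0k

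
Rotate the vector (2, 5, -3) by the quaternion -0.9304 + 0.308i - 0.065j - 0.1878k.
(-0.121, 2.525, -5.622)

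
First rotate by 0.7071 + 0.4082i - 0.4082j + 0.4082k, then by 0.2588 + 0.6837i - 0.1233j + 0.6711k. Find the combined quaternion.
-0.4204 + 0.8127i - 0.198j + 0.3514k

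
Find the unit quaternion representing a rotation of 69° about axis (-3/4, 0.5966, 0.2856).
0.8241 - 0.4248i + 0.3379j + 0.1618k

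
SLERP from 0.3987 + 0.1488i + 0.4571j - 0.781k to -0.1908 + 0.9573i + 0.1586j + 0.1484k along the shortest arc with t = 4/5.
-0.0589 + 0.9504i + 0.2892j - 0.0977k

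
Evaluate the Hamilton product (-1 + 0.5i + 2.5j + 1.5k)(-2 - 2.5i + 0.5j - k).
3.5 - 1.75i - 8.75j + 4.5k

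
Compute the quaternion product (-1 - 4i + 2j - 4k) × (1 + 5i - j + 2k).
29 - 9i - 9j - 12k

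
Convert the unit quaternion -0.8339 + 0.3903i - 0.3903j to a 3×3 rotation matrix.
[[0.6953, -0.3047, 0.6509], [-0.3047, 0.6953, 0.6509], [-0.6509, -0.6509, 0.3907]]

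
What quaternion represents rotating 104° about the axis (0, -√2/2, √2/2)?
0.6157 - 0.5572j + 0.5572k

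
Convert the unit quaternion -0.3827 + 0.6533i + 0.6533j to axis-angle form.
axis = (√2/2, √2/2, 0), θ = 5π/4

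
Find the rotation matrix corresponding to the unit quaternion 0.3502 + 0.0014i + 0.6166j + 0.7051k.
[[-0.7547, -0.4921, 0.4338], [0.4956, 0.0057, 0.8685], [-0.4299, 0.8705, 0.2396]]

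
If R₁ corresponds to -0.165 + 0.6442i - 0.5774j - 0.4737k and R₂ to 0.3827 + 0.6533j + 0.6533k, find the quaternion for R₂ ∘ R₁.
0.6235 + 0.3143i + 0.0921j - 0.7099k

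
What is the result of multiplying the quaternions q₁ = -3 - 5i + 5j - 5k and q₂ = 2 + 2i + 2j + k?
-1 - i - j - 33k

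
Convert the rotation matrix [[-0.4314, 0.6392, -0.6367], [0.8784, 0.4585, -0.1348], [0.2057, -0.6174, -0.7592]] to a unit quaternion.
-0.2588 + 0.4662i + 0.8138j - 0.2311k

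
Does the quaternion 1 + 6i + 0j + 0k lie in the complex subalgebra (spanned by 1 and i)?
Yes. The quaternion 1 + 6i has j- and k-coefficients y = z = 0, so it lies in the complex subalgebra spanned by 1 and i.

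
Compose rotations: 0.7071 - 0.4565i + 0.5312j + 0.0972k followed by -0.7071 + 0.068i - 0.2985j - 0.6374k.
-0.2484 + 0.6804i - 0.3023j - 0.6196k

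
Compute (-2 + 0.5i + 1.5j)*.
-2 - 0.5i - 1.5j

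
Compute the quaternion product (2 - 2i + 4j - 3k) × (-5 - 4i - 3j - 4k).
-18 - 23i - 22j + 29k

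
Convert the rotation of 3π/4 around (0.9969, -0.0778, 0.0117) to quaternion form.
0.3827 + 0.921i - 0.0719j + 0.0108k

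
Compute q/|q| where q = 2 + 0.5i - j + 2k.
0.6576 + 0.1644i - 0.3288j + 0.6576k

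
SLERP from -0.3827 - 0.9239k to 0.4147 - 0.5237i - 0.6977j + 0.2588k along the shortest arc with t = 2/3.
-0.4736 + 0.3992i + 0.5318j - 0.5775k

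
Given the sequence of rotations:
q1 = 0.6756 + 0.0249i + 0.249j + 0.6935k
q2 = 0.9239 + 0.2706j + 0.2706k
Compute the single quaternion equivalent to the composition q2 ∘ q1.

q2 · q1 = 0.3691 + 0.1433i + 0.4196j + 0.8168k
0.3691 + 0.1433i + 0.4196j + 0.8168k


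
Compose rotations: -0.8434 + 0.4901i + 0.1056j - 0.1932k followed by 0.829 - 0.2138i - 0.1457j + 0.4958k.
-0.4832 + 0.5624i + 0.4121j - 0.5295k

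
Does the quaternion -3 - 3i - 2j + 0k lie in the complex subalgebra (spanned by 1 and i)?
No. The quaternion -3 - 3i - 2j has j-coefficient y = -2 and k-coefficient z = 0, not both zero, so it does not lie in the complex subalgebra spanned by 1 and i.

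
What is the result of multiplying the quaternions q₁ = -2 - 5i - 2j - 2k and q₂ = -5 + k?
12 + 23i + 15j + 8k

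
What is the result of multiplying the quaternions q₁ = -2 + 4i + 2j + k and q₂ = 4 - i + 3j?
-10 + 15i + j + 18k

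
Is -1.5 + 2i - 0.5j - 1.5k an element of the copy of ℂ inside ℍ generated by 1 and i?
No. The quaternion -1.5 + 2i - 0.5j - 1.5k has j-coefficient y = -0.5 and k-coefficient z = -1.5, not both zero, so it does not lie in the complex subalgebra spanned by 1 and i.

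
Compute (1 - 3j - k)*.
1 + 3j + k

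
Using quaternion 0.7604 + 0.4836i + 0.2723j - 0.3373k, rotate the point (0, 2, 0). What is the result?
(1.553, 0.609, 1.104)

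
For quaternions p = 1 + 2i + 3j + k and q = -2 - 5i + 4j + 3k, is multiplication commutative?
No: pq = -7 - 4i - 13j + 24k ≠ -7 - 14i + 9j - 22k = qp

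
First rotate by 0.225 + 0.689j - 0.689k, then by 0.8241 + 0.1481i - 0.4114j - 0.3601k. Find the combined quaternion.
0.2208 + 0.5649i + 0.5773j - 0.5468k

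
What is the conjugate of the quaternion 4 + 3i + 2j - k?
4 - 3i - 2j + k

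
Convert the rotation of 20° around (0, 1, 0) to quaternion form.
0.9848 + 0.1736j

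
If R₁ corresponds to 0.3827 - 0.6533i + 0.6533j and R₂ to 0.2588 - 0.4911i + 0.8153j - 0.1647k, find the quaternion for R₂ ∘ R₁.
-0.7544 - 0.2494i + 0.5887j + 0.1488k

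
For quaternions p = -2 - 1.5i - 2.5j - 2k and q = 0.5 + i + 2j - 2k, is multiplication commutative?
No: pq = 1.5 + 6.25i - 10.25j + 2.5k ≠ 1.5 - 11.75i - 0.25j + 3.5k = qp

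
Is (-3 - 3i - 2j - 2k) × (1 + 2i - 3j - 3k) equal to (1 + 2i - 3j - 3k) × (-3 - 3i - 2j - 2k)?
No: pq = -9 - 9i - 6j + 20k ≠ -9 - 9i + 20j - 6k = qp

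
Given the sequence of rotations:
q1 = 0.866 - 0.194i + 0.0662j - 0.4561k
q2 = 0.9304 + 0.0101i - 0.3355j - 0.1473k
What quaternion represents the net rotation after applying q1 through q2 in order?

q2 · q1 = 0.7627 - 0.009i - 0.1958j - 0.6163k
0.7627 - 0.009i - 0.1958j - 0.6163k


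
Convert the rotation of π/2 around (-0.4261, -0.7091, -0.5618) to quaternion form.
0.7071 - 0.3013i - 0.5014j - 0.3973k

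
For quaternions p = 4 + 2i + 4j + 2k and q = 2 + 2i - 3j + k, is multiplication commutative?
No: pq = 14 + 22i - 2j - 6k ≠ 14 + 2i - 6j + 22k = qp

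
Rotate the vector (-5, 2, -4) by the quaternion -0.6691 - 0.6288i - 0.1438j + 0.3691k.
(-0.994, 5.229, 4.082)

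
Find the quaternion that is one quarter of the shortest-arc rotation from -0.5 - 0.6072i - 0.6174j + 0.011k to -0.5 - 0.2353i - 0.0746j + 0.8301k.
-0.5653 - 0.5729i - 0.5322j + 0.2626k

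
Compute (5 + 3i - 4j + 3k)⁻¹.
0.0847 - 0.0508i + 0.0678j - 0.0508k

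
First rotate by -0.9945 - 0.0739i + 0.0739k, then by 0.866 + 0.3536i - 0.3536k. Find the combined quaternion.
-0.809 - 0.4157i + 0.4157k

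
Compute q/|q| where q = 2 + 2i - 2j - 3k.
0.4364 + 0.4364i - 0.4364j - 0.6547k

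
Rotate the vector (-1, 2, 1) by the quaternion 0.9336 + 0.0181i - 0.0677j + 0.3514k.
(-2.175, 0.77, 0.823)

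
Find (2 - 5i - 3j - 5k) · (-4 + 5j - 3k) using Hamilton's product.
-8 + 54i + 7j - 11k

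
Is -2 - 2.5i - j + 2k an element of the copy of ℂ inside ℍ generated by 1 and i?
No. The quaternion -2 - 2.5i - j + 2k has j-coefficient y = -1 and k-coefficient z = 2, not both zero, so it does not lie in the complex subalgebra spanned by 1 and i.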